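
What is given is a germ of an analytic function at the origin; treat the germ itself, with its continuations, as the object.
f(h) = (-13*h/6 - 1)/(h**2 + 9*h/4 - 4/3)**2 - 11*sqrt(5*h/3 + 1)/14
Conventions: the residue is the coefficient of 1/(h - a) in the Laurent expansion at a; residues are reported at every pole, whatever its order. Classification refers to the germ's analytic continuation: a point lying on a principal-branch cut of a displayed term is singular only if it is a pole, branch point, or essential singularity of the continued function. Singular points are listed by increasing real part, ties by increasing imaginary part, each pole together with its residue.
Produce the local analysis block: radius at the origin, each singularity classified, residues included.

Radius of convergence at 0: -9/8 + (1/24)*sqrt(1497).
At -9/8 - (1/24)*sqrt(1497): a pole of order 2; residue (552/249001)*sqrt(1497).
At -3/5: an algebraic (square-root) branch point.
At -9/8 + (1/24)*sqrt(1497): a pole of order 2; residue -(552/249001)*sqrt(1497).

Denominator factor (h**2 + 9*h/4 - 4/3)^2: discriminant 499/48, real irrational roots -9/8 + (1/24)*sqrt(1497) and -9/8 - (1/24)*sqrt(1497); poles of order 2, moduli -9/8 + (1/24)*sqrt(1497) and 9/8 + (1/24)*sqrt(1497).
Branch term (-11/14)*sqrt(1 - h/(-3/5)): its argument vanishes at h = -3/5, a square-root branch point, modulus 3/5.
The radius of convergence is the smallest modulus among the singular points: -9/8 + (1/24)*sqrt(1497).
The branch term is analytic at -9/8 - (1/24)*sqrt(1497) and contributes nothing to the residue; only the rational part matters.
The factor h**2 + 9*h/4 - 4/3 splits as (h - a)(h - a') with a = -9/8 - (1/24)*sqrt(1497), a' = -9/8 + (1/24)*sqrt(1497). At the order-2 pole a set g(h) = (h - a)^2*(rational part) = [-13*h/6 - 1] / (h - a')^2.
Order-2 pole: residue = g'(a); g'(-9/8 - (1/24)*sqrt(1497)) = (552/249001)*sqrt(1497), so the residue is (552/249001)*sqrt(1497).
The branch term is analytic at -9/8 + (1/24)*sqrt(1497) and contributes nothing to the residue; only the rational part matters.
The factor h**2 + 9*h/4 - 4/3 splits as (h - a)(h - a') with a = -9/8 + (1/24)*sqrt(1497), a' = -9/8 - (1/24)*sqrt(1497). At the order-2 pole a set g(h) = (h - a)^2*(rational part) = [-13*h/6 - 1] / (h - a')^2.
Order-2 pole: residue = g'(a); g'(-9/8 + (1/24)*sqrt(1497)) = -(552/249001)*sqrt(1497), so the residue is -(552/249001)*sqrt(1497).
List the singular points by increasing real part (a conjugate pair: the negative imaginary part first).


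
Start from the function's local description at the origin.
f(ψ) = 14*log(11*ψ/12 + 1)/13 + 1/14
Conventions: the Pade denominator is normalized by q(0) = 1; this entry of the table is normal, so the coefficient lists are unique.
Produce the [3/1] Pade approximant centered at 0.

Taylor coefficients needed (expand at 0): a_0 = 1/14, a_1 = 77/78, a_2 = -847/1872, a_3 = 9317/33696, a_4 = -102487/539136.
Write the denominator as Q(ψ) = 1 + q1*ψ. Requiring Q*f - P = O(ψ^5) with deg P <= 3 kills the coefficients of ψ^4..ψ^4 in Q*f:
  ψ^4: a_4 + q1*a_3 = 0, i.e. -102487/539136 + (9317/33696)*q1 = 0.
Solving this linear system: q1 = 11/16.
The numerator is Q*f truncated at degree 3: P0 = a_0 = 1/14; P1 = a_1 + q1*a_0 = 9053/8736; P2 = a_2 + q1*a_1 = 847/3744; P3 = a_3 + q1*a_2 = -9317/269568.

The Pade approximant has numerator coefficients [1/14, 9053/8736, 847/3744, -9317/269568]; denominator coefficients [1, 11/16].


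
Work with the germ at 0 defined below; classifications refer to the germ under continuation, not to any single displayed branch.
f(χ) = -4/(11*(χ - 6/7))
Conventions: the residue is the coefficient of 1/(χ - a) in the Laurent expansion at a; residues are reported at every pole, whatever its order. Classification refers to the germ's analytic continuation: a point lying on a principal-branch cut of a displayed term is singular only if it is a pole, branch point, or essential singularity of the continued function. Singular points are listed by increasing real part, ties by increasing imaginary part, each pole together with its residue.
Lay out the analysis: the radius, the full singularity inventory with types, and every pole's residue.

Radius of convergence at 0: 6/7.
At 6/7: a pole of order 1; residue -4/11.

Denominator factor (χ - 6/7): pole of order 1 at 6/7, modulus 6/7.
The radius of convergence is the smallest modulus among the singular points: 6/7.
At the order-1 pole 6/7 set g(χ) = (χ - (6/7))*f(χ) = -4/11.
Simple pole: residue = g(a) at a = 6/7, which is -4/11.


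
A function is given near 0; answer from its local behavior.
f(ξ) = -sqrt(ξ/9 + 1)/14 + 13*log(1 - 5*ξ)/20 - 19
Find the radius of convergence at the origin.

The radius of convergence is 1/5.

Branch term (13/20)*log(1 - ξ/(1/5)): its argument vanishes at ξ = 1/5, a logarithmic branch point, modulus 1/5.
Branch term (-1/14)*sqrt(1 - ξ/(-9)): its argument vanishes at ξ = -9, a square-root branch point, modulus 9.
The radius of convergence is the smallest modulus among the singular points: 1/5.


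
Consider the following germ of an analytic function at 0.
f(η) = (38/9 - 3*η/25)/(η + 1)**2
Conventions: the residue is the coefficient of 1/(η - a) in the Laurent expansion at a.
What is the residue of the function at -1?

At the order-2 pole -1 set g(η) = (η - (-1))^2*f(η) = 38/9 - 3*η/25.
Order-2 pole: residue = g'(a); g'(-1) = -3/25, so the residue is -3/25.

The residue is -3/25.


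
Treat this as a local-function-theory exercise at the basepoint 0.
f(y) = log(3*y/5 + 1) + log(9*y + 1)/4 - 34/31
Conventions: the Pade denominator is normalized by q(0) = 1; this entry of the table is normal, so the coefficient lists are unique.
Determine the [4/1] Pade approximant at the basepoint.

The Pade approximant has numerator coefficients [-34/31, -791999313/156949900, 517098627/50629000, -1692088119/126572500, 70352054307/2531450000]; denominator coefficients [1, 9112548/1265725].

Taylor coefficients needed (expand at 0): a_0 = -34/31, a_1 = 57/20, a_2 = -2061/200, a_3 = 30411/500, a_4 = -4100949/10000, a_5 = 184529097/62500.
Write the denominator as Q(y) = 1 + q1*y. Requiring Q*f - P = O(y^6) with deg P <= 4 kills the coefficients of y^5..y^5 in Q*f:
  y^5: a_5 + q1*a_4 = 0, i.e. 184529097/62500 + (-4100949/10000)*q1 = 0.
Solving this linear system: q1 = 9112548/1265725.
The numerator is Q*f truncated at degree 4: P0 = a_0 = -34/31; P1 = a_1 + q1*a_0 = -791999313/156949900; P2 = a_2 + q1*a_1 = 517098627/50629000; P3 = a_3 + q1*a_2 = -1692088119/126572500; P4 = a_4 + q1*a_3 = 70352054307/2531450000.


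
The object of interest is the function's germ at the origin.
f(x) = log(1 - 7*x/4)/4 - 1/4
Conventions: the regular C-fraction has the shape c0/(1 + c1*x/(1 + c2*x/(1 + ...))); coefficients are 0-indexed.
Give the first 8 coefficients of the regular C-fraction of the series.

Taylor coefficients (expand at 0): a_0 = -1/4, a_1 = -7/16, a_2 = -49/128, a_3 = -343/768, a_4 = -2401/4096, a_5 = -16807/20480, a_6 = -117649/98304, a_7 = -117649/65536.
c0 = a_0 = -1/4. Peel one level at a time: if S = 1 + c*x/S' with S'(0) = 1, then c is the x-coefficient of S and S' = c*x/(S - 1).
S_1 = c0/f = 1 + (-7/4)*x + (49/32)*x^2 + ...; c1 = -7/4.
S_2 = c1*x/(S_1 - 1) = 1 + (7/8)*x + (-49/192)*x^2 + ...; c2 = 7/8.
S_3 = c2*x/(S_2 - 1) = 1 + (7/24)*x + (49/144)*x^2 + ...; c3 = 7/24.
S_4 = c3*x/(S_3 - 1) = 1 + (-7/6)*x + (-49/240)*x^2 + ...; c4 = -7/6.
S_5 = c4*x/(S_4 - 1) = 1 + (-7/40)*x + (-49/400)*x^2 + ...; c5 = -7/40.
S_6 = c5*x/(S_5 - 1) = 1 + (-7/10)*x + (-63/320)*x^2 + ...; c6 = -7/10.
S_7 = c6*x/(S_6 - 1) = 1 + (-9/32)*x + ...; c7 = -9/32.

The regular C-fraction coefficients are [-1/4, -7/4, 7/8, 7/24, -7/6, -7/40, -7/10, -9/32].


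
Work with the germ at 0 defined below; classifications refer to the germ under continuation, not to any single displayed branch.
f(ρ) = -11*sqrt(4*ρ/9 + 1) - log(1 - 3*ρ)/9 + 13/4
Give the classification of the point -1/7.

There is no denominator, hence no pole anywhere.
Branch term log(1 - ρ/(1/3)): argument at -1/7 is 10/7, nonzero, so -1/7 is not its branch point (a point on a principal cut is still regular for the continued germ).
Branch term sqrt(1 - ρ/(-9/4)): argument at -1/7 is 59/63, nonzero, so -1/7 is not its branch point (a point on a principal cut is still regular for the continued germ).
So the germ continues analytically to -1/7.

The point is a regular point.


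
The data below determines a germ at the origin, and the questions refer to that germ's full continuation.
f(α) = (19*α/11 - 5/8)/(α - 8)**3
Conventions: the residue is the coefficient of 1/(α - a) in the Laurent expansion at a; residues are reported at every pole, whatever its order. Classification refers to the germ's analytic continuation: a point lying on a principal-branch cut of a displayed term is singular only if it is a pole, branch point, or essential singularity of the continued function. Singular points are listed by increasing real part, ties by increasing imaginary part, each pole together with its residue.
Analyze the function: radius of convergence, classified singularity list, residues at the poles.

Radius of convergence at 0: 8.
At 8: a pole of order 3; residue 0.

Denominator factor (α - 8)^3: pole of order 3 at 8, modulus 8.
The radius of convergence is the smallest modulus among the singular points: 8.
At the order-3 pole 8 set g(α) = (α - (8))^3*f(α) = 19*α/11 - 5/8.
Order-3 pole: residue = g''(a)/2; g''(8) = 0, so the residue is 0.


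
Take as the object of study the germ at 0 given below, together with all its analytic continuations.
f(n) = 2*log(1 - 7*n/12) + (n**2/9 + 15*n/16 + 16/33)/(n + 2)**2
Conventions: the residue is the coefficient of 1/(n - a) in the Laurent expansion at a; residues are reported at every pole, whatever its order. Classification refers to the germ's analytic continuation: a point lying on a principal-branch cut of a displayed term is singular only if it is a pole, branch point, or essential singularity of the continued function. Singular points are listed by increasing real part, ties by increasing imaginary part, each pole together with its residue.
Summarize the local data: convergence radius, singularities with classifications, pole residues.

Denominator factor (n + 2)^2: pole of order 2 at -2, modulus 2.
Branch term (2)*log(1 - n/(12/7)): its argument vanishes at n = 12/7, a logarithmic branch point, modulus 12/7.
The radius of convergence is the smallest modulus among the singular points: 12/7.
The branch term is analytic at -2 and contributes nothing to the residue; only the rational part matters.
At the order-2 pole -2 set g(n) = (n - (-2))^2*(rational part) = n**2/9 + 15*n/16 + 16/33.
Order-2 pole: residue = g'(a); g'(-2) = 71/144, so the residue is 71/144.
List the singular points by increasing real part (a conjugate pair: the negative imaginary part first).

Radius of convergence at 0: 12/7.
At -2: a pole of order 2; residue 71/144.
At 12/7: a logarithmic branch point.


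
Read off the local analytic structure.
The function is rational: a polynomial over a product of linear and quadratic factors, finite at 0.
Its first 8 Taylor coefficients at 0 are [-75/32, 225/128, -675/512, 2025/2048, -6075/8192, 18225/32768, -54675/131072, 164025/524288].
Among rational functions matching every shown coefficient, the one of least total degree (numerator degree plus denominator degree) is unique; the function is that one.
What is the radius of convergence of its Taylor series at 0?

The radius of convergence is 4/3.

No rational of total degree below 1 reproduces all 8 coefficients; solving the [0/1] Pade equations on them gives f(γ) = -25/(8*(γ + 4/3)), whose expansion matches every shown term.
Denominator factor (γ + 4/3): pole of order 1 at -4/3, modulus 4/3.
The radius of convergence is the smallest modulus among the singular points: 4/3.


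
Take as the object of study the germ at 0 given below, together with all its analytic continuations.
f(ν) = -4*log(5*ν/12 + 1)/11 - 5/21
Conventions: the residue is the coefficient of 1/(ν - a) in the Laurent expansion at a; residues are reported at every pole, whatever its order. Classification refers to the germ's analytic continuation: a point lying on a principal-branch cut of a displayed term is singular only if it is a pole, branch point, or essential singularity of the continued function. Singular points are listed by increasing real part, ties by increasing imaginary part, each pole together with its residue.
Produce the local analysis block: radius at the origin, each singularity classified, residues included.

Branch term (-4/11)*log(1 - ν/(-12/5)): its argument vanishes at ν = -12/5, a logarithmic branch point, modulus 12/5.
The radius of convergence is the smallest modulus among the singular points: 12/5.

Radius of convergence at 0: 12/5.
At -12/5: a logarithmic branch point.


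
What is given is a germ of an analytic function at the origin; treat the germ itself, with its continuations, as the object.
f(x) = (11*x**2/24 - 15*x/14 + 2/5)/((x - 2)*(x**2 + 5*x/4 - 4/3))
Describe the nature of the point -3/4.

Denominator factors: x - 2 = -11/4 at x = -3/4; x**2 + 5*x/4 - 4/3 = -41/24 at x = -3/4 — none vanishes.
So the germ continues analytically to -3/4.

The point is a regular point.


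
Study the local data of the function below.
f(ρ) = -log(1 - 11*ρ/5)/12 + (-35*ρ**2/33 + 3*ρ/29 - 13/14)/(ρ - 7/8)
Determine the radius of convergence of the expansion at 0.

Denominator factor (ρ - 7/8): pole of order 1 at 7/8, modulus 7/8.
Branch term (-1/12)*log(1 - ρ/(5/11)): its argument vanishes at ρ = 5/11, a logarithmic branch point, modulus 5/11.
The radius of convergence is the smallest modulus among the singular points: 5/11.

The radius of convergence is 5/11.


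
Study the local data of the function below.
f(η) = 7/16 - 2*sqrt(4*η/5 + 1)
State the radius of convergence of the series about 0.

Branch term (-2)*sqrt(1 - η/(-5/4)): its argument vanishes at η = -5/4, a square-root branch point, modulus 5/4.
The radius of convergence is the smallest modulus among the singular points: 5/4.

The radius of convergence is 5/4.


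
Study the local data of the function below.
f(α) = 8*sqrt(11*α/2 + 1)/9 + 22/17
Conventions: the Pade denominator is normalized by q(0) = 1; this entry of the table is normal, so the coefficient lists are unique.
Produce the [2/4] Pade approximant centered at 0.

Taylor coefficients needed (expand at 0): a_0 = 334/153, a_1 = 22/9, a_2 = -121/36, a_3 = 1331/144, a_4 = -73205/2304, a_5 = 1127357/9216, a_6 = -12400927/24576.
Write the denominator as Q(α) = 1 + q1*α + q2*α^2 + q3*α^3 + q4*α^4. Requiring Q*f - P = O(α^7) with deg P <= 2 kills the coefficients of α^3..α^6 in Q*f:
  α^3: a_3 + q1*a_2 + q2*a_1 + q3*a_0 = 0, i.e. 1331/144 + (-121/36)*q1 + (22/9)*q2 + (334/153)*q3 = 0.
  α^4: a_4 + q1*a_3 + q2*a_2 + q3*a_1 + q4*a_0 = 0, i.e. -73205/2304 + (1331/144)*q1 + (-121/36)*q2 + (22/9)*q3 + (334/153)*q4 = 0.
  α^5: a_5 + q1*a_4 + q2*a_3 + q3*a_2 + q4*a_1 = 0, i.e. 1127357/9216 + (-73205/2304)*q1 + (1331/144)*q2 + (-121/36)*q3 + (22/9)*q4 = 0.
  α^6: a_6 + q1*a_5 + q2*a_4 + q3*a_3 + q4*a_2 = 0, i.e. -12400927/24576 + (1127357/9216)*q1 + (-73205/2304)*q2 + (1331/144)*q3 + (-121/36)*q4 = 0.
Solving this linear system: q1 = 7203185/1249676, q2 = 57052347/9997408, q3 = -17490671/9997408, q4 = 143115775/159958528.
The numerator is Q*f truncated at degree 2: P0 = a_0 = 334/153; P1 = a_1 + q1*a_0 = 478873769/31866738; P2 = a_2 + q1*a_1 + q2*a_0 = 5911041059/254933904.

The Pade approximant has numerator coefficients [334/153, 478873769/31866738, 5911041059/254933904]; denominator coefficients [1, 7203185/1249676, 57052347/9997408, -17490671/9997408, 143115775/159958528].


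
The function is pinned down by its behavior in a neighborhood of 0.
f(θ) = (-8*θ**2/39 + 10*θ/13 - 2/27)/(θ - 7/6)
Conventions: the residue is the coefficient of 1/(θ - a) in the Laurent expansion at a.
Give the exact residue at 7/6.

At the order-1 pole 7/6 set g(θ) = (θ - (7/6))*f(θ) = -8*θ**2/39 + 10*θ/13 - 2/27.
Simple pole: residue = g(a) at a = 7/6, which is 191/351.

The residue is 191/351.


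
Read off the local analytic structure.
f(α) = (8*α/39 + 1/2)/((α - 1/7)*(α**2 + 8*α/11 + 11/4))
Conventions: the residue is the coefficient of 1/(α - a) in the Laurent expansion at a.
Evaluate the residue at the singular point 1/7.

At the order-1 pole 1/7 set g(α) = (α - (1/7))*f(α) = (8*α/39 + 1/2)/(α**2 + 8*α/11 + 11/4).
Simple pole: residue = g(a) at a = 1/7, which is 44506/241683.

The residue is 44506/241683.


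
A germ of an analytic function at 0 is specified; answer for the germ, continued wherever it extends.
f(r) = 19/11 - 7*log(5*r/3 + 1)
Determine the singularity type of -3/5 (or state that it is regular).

The term (-7)*log(1 - r/(-3/5)) has argument 1 - -3/5/(-3/5) = 0 at -3/5: a logarithmic (infinitely-sheeted) branch point; the remaining terms are analytic or single-valued there.

The point is a logarithmic branch point.


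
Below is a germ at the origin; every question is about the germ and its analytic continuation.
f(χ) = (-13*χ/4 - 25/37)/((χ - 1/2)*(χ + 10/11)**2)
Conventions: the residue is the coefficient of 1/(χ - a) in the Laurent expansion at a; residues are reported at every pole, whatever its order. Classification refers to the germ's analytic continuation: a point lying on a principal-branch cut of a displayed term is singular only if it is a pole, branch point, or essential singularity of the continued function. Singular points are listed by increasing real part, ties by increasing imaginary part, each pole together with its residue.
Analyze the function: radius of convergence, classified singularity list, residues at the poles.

Denominator factor (χ - 1/2): pole of order 1 at 1/2, modulus 1/2.
Denominator factor (χ + 10/11)^2: pole of order 2 at -10/11, modulus 10/11.
The radius of convergence is the smallest modulus among the singular points: 1/2.
At the order-2 pole -10/11 set g(χ) = (χ - (-10/11))^2*f(χ) = (-13*χ/4 - 25/37)/(χ - 1/2).
Order-2 pole: residue = g'(a); g'(-10/11) = 82401/71114, so the residue is 82401/71114.
At the order-1 pole 1/2 set g(χ) = (χ - (1/2))*f(χ) = (-13*χ/4 - 25/37)/(χ + 10/11)**2.
Simple pole: residue = g(a) at a = 1/2, which is -82401/71114.
List the singular points by increasing real part (a conjugate pair: the negative imaginary part first).

Radius of convergence at 0: 1/2.
At -10/11: a pole of order 2; residue 82401/71114.
At 1/2: a pole of order 1; residue -82401/71114.


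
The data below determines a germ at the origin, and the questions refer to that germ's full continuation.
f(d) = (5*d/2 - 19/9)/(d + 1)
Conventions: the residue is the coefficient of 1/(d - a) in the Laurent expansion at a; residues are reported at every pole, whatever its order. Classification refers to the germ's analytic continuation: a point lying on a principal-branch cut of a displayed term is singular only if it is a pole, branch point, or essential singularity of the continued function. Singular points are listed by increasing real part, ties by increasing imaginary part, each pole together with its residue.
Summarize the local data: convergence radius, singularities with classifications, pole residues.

Radius of convergence at 0: 1.
At -1: a pole of order 1; residue -83/18.

Denominator factor (d + 1): pole of order 1 at -1, modulus 1.
The radius of convergence is the smallest modulus among the singular points: 1.
At the order-1 pole -1 set g(d) = (d - (-1))*f(d) = 5*d/2 - 19/9.
Simple pole: residue = g(a) at a = -1, which is -83/18.


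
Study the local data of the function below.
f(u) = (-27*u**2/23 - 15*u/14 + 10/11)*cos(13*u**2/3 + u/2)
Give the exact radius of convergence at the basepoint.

The factor cos(13*u**2/3 + u/2) is entire and contributes no finite singular point.
The polynomial part has no poles.
No finite singular points: the Taylor series at 0 converges everywhere.

The radius of convergence is infinite.


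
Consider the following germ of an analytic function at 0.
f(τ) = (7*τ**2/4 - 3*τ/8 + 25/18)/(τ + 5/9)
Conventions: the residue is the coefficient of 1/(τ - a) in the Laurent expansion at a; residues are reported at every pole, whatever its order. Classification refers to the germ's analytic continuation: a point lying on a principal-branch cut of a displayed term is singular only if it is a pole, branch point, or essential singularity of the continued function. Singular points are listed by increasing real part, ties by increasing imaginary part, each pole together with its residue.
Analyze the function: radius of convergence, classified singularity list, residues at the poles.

Radius of convergence at 0: 5/9.
At -5/9: a pole of order 1; residue 1385/648.

Denominator factor (τ + 5/9): pole of order 1 at -5/9, modulus 5/9.
The radius of convergence is the smallest modulus among the singular points: 5/9.
At the order-1 pole -5/9 set g(τ) = (τ - (-5/9))*f(τ) = 7*τ**2/4 - 3*τ/8 + 25/18.
Simple pole: residue = g(a) at a = -5/9, which is 1385/648.


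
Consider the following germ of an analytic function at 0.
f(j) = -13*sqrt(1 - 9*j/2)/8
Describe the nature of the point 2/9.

The point is an algebraic (square-root) branch point.

The term (-13/8)*sqrt(1 - j/(2/9)) has argument 1 - 2/9/(2/9) = 0 at 2/9: a square-root (algebraic, two-sheeted) branch point; the remaining terms are analytic or single-valued there.


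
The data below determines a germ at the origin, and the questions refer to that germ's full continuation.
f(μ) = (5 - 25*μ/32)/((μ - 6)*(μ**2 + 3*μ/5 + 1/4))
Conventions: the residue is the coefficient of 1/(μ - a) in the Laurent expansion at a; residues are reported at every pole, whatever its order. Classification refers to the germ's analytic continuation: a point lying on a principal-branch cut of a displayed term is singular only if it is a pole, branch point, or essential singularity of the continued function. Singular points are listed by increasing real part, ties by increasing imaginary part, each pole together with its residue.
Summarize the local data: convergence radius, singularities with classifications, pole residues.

Denominator factor (μ**2 + 3*μ/5 + 1/4): discriminant -16/25, complex-conjugate roots (-3/10) + (2/5)*i and (-3/10) - (2/5)*i; poles of order 1, moduli 1/2 and 1/2.
Denominator factor (μ - 6): pole of order 1 at 6, modulus 6.
The radius of convergence is the smallest modulus among the singular points: 1/2.
The factor μ**2 + 3*μ/5 + 1/4 splits as (μ - a)(μ - a') with a = (-3/10) - (2/5)*i, a' = (-3/10) + (2/5)*i. At the order-1 pole a set g(μ) = (μ - a)*f(μ) = [(5 - 25*μ/32)/(μ - 6)] / (μ - a').
Simple pole: residue = g(a) at a = (-3/10) - (2/5)*i, which is (-25/6376) - (105925/102016)*i.
The factor μ**2 + 3*μ/5 + 1/4 splits as (μ - a)(μ - a') with a = (-3/10) + (2/5)*i, a' = (-3/10) - (2/5)*i. At the order-1 pole a set g(μ) = (μ - a)*f(μ) = [(5 - 25*μ/32)/(μ - 6)] / (μ - a').
Simple pole: residue = g(a) at a = (-3/10) + (2/5)*i, which is (-25/6376) + (105925/102016)*i.
At the order-1 pole 6 set g(μ) = (μ - (6))*f(μ) = (5 - 25*μ/32)/(μ**2 + 3*μ/5 + 1/4).
Simple pole: residue = g(a) at a = 6, which is 25/3188.
List the singular points by increasing real part (a conjugate pair: the negative imaginary part first).

Radius of convergence at 0: 1/2.
At (-3/10) - (2/5)*i: a pole of order 1; residue (-25/6376) - (105925/102016)*i.
At (-3/10) + (2/5)*i: a pole of order 1; residue (-25/6376) + (105925/102016)*i.
At 6: a pole of order 1; residue 25/3188.


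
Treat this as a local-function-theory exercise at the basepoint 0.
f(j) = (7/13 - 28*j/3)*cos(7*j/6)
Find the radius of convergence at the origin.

The radius of convergence is infinite.

The factor cos(7*j/6) is entire and contributes no finite singular point.
The polynomial part has no poles.
No finite singular points: the Taylor series at 0 converges everywhere.


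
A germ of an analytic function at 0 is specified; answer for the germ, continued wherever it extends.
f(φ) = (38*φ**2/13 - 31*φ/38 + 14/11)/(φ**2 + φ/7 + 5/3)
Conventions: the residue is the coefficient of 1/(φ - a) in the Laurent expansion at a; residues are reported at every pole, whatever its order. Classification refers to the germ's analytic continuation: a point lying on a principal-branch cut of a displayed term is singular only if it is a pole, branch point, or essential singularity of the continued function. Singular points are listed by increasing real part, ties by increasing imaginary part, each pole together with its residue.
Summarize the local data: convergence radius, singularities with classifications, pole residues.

Denominator factor (φ**2 + φ/7 + 5/3): discriminant -977/147, complex-conjugate roots (-1/14) + ((1/42)*sqrt(2931))*i and (-1/14) - ((1/42)*sqrt(2931))*i; poles of order 1, moduli (1/3)*sqrt(15) and (1/3)*sqrt(15).
The radius of convergence is the smallest modulus among the singular points: (1/3)*sqrt(15).
The factor φ**2 + φ/7 + 5/3 splits as (φ - a)(φ - a') with a = (-1/14) - ((1/42)*sqrt(2931))*i, a' = (-1/14) + ((1/42)*sqrt(2931))*i. At the order-1 pole a set g(φ) = (φ - a)*f(φ) = [38*φ**2/13 - 31*φ/38 + 14/11] / (φ - a').
Simple pole: residue = g(a) at a = (-1/14) - ((1/42)*sqrt(2931))*i, which is (-4265/6916) - ((5609111/222978756)*sqrt(2931))*i.
The factor φ**2 + φ/7 + 5/3 splits as (φ - a)(φ - a') with a = (-1/14) + ((1/42)*sqrt(2931))*i, a' = (-1/14) - ((1/42)*sqrt(2931))*i. At the order-1 pole a set g(φ) = (φ - a)*f(φ) = [38*φ**2/13 - 31*φ/38 + 14/11] / (φ - a').
Simple pole: residue = g(a) at a = (-1/14) + ((1/42)*sqrt(2931))*i, which is (-4265/6916) + ((5609111/222978756)*sqrt(2931))*i.
List the singular points by increasing real part (a conjugate pair: the negative imaginary part first).

Radius of convergence at 0: (1/3)*sqrt(15).
At (-1/14) - ((1/42)*sqrt(2931))*i: a pole of order 1; residue (-4265/6916) - ((5609111/222978756)*sqrt(2931))*i.
At (-1/14) + ((1/42)*sqrt(2931))*i: a pole of order 1; residue (-4265/6916) + ((5609111/222978756)*sqrt(2931))*i.


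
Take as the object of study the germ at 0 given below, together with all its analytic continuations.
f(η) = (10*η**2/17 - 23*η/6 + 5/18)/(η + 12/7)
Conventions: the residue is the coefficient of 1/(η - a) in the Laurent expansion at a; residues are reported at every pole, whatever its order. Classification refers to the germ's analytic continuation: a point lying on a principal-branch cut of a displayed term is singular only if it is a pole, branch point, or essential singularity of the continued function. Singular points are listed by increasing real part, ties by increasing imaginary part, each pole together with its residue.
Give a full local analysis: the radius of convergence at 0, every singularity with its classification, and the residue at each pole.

Denominator factor (η + 12/7): pole of order 1 at -12/7, modulus 12/7.
The radius of convergence is the smallest modulus among the singular points: 12/7.
At the order-1 pole -12/7 set g(η) = (η - (-12/7))*f(η) = 10*η**2/17 - 23*η/6 + 5/18.
Simple pole: residue = g(a) at a = -12/7, which is 128617/14994.

Radius of convergence at 0: 12/7.
At -12/7: a pole of order 1; residue 128617/14994.


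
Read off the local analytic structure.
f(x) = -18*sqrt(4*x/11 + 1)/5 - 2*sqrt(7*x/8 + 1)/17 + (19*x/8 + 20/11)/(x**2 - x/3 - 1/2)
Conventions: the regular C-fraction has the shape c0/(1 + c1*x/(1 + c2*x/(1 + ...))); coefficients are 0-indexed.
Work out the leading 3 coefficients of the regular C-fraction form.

Taylor coefficients (expand at 0): a_0 = -6876/935, a_1 = -68033/22440, a_2 = -133920587/23696640.
c0 = a_0 = -6876/935. Peel one level at a time: if S = 1 + c*x/S' with S'(0) = 1, then c is the x-coefficient of S and S' = c*x/(S - 1).
S_1 = c0/f = 1 + (-68033/165024)*x + (-89648054537/149781063168)*x^2 + ...; c1 = -68033/165024.
S_2 = c1*x/(S_1 - 1) = 1 + (-89648054537/61748927856)*x + ...; c2 = -89648054537/61748927856.

The regular C-fraction coefficients are [-6876/935, -68033/165024, -89648054537/61748927856].


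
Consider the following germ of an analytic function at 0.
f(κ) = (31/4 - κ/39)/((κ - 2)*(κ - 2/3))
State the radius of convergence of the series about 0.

Denominator factor (κ - 2/3): pole of order 1 at 2/3, modulus 2/3.
Denominator factor (κ - 2): pole of order 1 at 2, modulus 2.
The radius of convergence is the smallest modulus among the singular points: 2/3.

The radius of convergence is 2/3.


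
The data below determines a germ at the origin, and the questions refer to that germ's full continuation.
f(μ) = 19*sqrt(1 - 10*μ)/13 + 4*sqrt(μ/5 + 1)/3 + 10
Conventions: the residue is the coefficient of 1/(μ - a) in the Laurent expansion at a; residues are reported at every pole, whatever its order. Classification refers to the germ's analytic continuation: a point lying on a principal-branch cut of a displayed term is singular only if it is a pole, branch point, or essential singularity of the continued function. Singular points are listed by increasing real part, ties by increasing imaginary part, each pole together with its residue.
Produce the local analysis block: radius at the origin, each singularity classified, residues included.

Branch term (19/13)*sqrt(1 - μ/(1/10)): its argument vanishes at μ = 1/10, a square-root branch point, modulus 1/10.
Branch term (4/3)*sqrt(1 - μ/(-5)): its argument vanishes at μ = -5, a square-root branch point, modulus 5.
The radius of convergence is the smallest modulus among the singular points: 1/10.
List the singular points by increasing real part (a conjugate pair: the negative imaginary part first).

Radius of convergence at 0: 1/10.
At -5: an algebraic (square-root) branch point.
At 1/10: an algebraic (square-root) branch point.


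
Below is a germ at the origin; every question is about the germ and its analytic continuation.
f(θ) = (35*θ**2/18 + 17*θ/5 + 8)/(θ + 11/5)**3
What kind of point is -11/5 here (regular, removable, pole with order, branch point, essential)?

The point is a pole of order 3.

The denominator factor θ + 11/5 vanishes at -11/5 and appears to the power 3; the numerator there equals 4469/450, nonzero, and no other factor vanishes.
Hence a pole whose order is the multiplicity, 3.


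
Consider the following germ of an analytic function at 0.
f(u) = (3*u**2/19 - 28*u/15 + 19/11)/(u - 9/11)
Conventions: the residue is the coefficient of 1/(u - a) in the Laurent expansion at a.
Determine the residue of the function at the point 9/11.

At the order-1 pole 9/11 set g(u) = (u - (9/11))*f(u) = 3*u**2/19 - 28*u/15 + 19/11.
Simple pole: residue = g(a) at a = 9/11, which is 3514/11495.

The residue is 3514/11495.


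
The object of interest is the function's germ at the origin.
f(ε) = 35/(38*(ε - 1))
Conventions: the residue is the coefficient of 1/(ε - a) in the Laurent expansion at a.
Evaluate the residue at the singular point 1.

At the order-1 pole 1 set g(ε) = (ε - (1))*f(ε) = 35/38.
Simple pole: residue = g(a) at a = 1, which is 35/38.

The residue is 35/38.


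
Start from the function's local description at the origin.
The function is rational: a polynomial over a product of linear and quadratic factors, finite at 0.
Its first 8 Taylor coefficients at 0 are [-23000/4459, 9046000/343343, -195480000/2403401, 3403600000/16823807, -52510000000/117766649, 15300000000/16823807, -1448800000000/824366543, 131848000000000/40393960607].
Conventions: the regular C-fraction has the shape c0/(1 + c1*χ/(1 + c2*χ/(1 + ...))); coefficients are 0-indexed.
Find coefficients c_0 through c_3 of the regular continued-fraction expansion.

The regular C-fraction coefficients are [-23000/4459, 9046/1771, -16186838/8010233, 234767074300/256245738959].

Taylor coefficients (read off): a_0 = -23000/4459, a_1 = 9046000/343343, a_2 = -195480000/2403401, a_3 = 3403600000/16823807.
c0 = a_0 = -23000/4459. Peel one level at a time: if S = 1 + c*χ/S' with S'(0) = 1, then c is the χ-coefficient of S and S' = c*χ/(S - 1).
S_1 = c0/f = 1 + (9046/1771)*χ + (32373676/3136441)*χ^2 + ...; c1 = 9046/1771.
S_2 = c1*χ/(S_1 - 1) = 1 + (-16186838/8010233)*χ + (1855866200/1002418921)*χ^2 + ...; c2 = -16186838/8010233.
S_3 = c2*χ/(S_2 - 1) = 1 + (234767074300/256245738959)*χ + ...; c3 = 234767074300/256245738959.


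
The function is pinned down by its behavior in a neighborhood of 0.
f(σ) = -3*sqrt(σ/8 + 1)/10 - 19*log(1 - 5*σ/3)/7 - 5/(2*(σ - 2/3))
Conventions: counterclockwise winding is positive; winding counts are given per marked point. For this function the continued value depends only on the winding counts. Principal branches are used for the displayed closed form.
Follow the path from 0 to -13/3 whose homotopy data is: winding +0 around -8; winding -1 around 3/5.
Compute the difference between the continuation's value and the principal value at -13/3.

The rational part is single-valued and drops out of the difference; each branch term changes only by its own monodromy.
(-3/10)*sqrt(1 - σ/(-8)): winding +0 is even, the square root returns to the same sheet, contribution 0.
(-19/7)*log(1 - σ/(3/5)): each positive loop around 3/5 adds 2*pi*i to the log, so winding -1 contributes (-19/7)*(-1)*2*pi*i = (38/7)*pi*i.
Summing the contributions at σ = -13/3 gives (38/7)*pi*i.

Continued minus principal equals (38/7)*pi*i.


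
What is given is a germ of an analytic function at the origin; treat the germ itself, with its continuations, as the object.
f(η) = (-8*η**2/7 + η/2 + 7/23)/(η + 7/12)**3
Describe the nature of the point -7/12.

The denominator factor η + 7/12 vanishes at -7/12 and appears to the power 3; the numerator there equals -623/1656, nonzero, and no other factor vanishes.
Hence a pole whose order is the multiplicity, 3.

The point is a pole of order 3.


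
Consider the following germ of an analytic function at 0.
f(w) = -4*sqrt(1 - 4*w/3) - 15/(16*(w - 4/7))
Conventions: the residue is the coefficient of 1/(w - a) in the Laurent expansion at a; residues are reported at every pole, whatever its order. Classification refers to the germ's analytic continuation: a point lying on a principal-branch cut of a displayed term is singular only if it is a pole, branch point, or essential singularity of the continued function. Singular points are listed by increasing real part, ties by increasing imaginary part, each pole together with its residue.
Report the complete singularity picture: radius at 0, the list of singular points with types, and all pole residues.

Denominator factor (w - 4/7): pole of order 1 at 4/7, modulus 4/7.
Branch term (-4)*sqrt(1 - w/(3/4)): its argument vanishes at w = 3/4, a square-root branch point, modulus 3/4.
The radius of convergence is the smallest modulus among the singular points: 4/7.
The branch term is analytic at 4/7 and contributes nothing to the residue; only the rational part matters.
At the order-1 pole 4/7 set g(w) = (w - (4/7))*(rational part) = -15/16.
Simple pole: residue = g(a) at a = 4/7, which is -15/16.
List the singular points by increasing real part (a conjugate pair: the negative imaginary part first).

Radius of convergence at 0: 4/7.
At 4/7: a pole of order 1; residue -15/16.
At 3/4: an algebraic (square-root) branch point.


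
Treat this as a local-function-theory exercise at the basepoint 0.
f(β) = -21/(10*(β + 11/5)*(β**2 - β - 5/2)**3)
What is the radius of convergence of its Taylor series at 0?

Denominator factor (β**2 - β - 5/2)^3: discriminant 11, real irrational roots 1/2 + (1/2)*sqrt(11) and 1/2 - (1/2)*sqrt(11); poles of order 3, moduli 1/2 + (1/2)*sqrt(11) and -1/2 + (1/2)*sqrt(11).
Denominator factor (β + 11/5): pole of order 1 at -11/5, modulus 11/5.
The radius of convergence is the smallest modulus among the singular points: -1/2 + (1/2)*sqrt(11).

The radius of convergence is -1/2 + (1/2)*sqrt(11).


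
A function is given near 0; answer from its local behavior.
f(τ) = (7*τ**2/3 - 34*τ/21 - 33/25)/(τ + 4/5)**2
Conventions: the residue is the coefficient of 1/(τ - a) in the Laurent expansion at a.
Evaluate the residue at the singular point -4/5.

At the order-2 pole -4/5 set g(τ) = (τ - (-4/5))^2*f(τ) = 7*τ**2/3 - 34*τ/21 - 33/25.
Order-2 pole: residue = g'(a); g'(-4/5) = -562/105, so the residue is -562/105.

The residue is -562/105.


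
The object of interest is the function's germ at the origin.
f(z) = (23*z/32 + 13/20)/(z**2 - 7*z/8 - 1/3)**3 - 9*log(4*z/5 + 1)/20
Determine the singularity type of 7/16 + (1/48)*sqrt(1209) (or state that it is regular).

The point is a pole of order 3.

The denominator factor z**2 - 7*z/8 - 1/3 vanishes at 7/16 + (1/48)*sqrt(1209) and appears to the power 3; the numerator there equals 2469/2560 + (23/1536)*sqrt(1209), nonzero, and no other factor vanishes.
The branch terms are analytic at this point.
Hence a pole whose order is the multiplicity, 3.


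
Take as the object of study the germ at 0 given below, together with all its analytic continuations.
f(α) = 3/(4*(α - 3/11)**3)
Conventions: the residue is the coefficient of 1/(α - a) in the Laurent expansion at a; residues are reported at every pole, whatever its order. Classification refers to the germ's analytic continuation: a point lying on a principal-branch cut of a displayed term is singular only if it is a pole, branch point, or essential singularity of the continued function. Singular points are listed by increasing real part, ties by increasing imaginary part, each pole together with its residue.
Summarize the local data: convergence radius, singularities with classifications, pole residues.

Radius of convergence at 0: 3/11.
At 3/11: a pole of order 3; residue 0.

Denominator factor (α - 3/11)^3: pole of order 3 at 3/11, modulus 3/11.
The radius of convergence is the smallest modulus among the singular points: 3/11.
At the order-3 pole 3/11 set g(α) = (α - (3/11))^3*f(α) = 3/4.
Order-3 pole: residue = g''(a)/2; g''(3/11) = 0, so the residue is 0.


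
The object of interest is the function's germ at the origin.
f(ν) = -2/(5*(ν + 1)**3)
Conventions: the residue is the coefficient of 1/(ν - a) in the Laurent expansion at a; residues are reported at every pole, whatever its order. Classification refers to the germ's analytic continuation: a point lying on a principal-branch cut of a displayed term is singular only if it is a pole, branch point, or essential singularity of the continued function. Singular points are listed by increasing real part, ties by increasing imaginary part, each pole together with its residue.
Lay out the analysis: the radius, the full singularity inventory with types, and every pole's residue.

Denominator factor (ν + 1)^3: pole of order 3 at -1, modulus 1.
The radius of convergence is the smallest modulus among the singular points: 1.
At the order-3 pole -1 set g(ν) = (ν - (-1))^3*f(ν) = -2/5.
Order-3 pole: residue = g''(a)/2; g''(-1) = 0, so the residue is 0.

Radius of convergence at 0: 1.
At -1: a pole of order 3; residue 0.


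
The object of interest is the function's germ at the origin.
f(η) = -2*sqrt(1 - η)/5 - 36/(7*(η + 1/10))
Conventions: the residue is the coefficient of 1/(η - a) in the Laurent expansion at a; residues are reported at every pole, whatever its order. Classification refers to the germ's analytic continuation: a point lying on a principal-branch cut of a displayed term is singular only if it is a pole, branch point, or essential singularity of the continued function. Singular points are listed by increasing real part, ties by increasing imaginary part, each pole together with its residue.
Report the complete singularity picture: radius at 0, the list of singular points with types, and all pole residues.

Denominator factor (η + 1/10): pole of order 1 at -1/10, modulus 1/10.
Branch term (-2/5)*sqrt(1 - η/(1)): its argument vanishes at η = 1, a square-root branch point, modulus 1.
The radius of convergence is the smallest modulus among the singular points: 1/10.
The branch term is analytic at -1/10 and contributes nothing to the residue; only the rational part matters.
At the order-1 pole -1/10 set g(η) = (η - (-1/10))*(rational part) = -36/7.
Simple pole: residue = g(a) at a = -1/10, which is -36/7.
List the singular points by increasing real part (a conjugate pair: the negative imaginary part first).

Radius of convergence at 0: 1/10.
At -1/10: a pole of order 1; residue -36/7.
At 1: an algebraic (square-root) branch point.
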